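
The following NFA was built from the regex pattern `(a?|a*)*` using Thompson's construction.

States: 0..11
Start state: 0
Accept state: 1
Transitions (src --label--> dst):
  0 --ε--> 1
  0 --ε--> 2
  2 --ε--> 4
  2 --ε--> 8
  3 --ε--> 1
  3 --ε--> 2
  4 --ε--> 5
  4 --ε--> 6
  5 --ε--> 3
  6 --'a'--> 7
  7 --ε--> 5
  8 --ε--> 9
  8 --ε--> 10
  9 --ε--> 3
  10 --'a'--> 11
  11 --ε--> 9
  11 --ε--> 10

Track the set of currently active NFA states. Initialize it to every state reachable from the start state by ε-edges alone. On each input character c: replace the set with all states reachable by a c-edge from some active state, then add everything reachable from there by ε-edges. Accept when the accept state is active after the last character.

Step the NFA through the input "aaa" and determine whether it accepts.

Answer: ACCEPT

Trace:
initial (ε-close {0}): {0,1,2,3,4,5,6,8,9,10}
'a' @ 1: {1,2,3,4,5,6,7,8,9,10,11}  [accepting]
'a' @ 2: {1,2,3,4,5,6,7,8,9,10,11}  [accepting]
'a' @ 3: {1,2,3,4,5,6,7,8,9,10,11}  [accepting]
end set {1,2,3,4,5,6,7,8,9,10,11} — state 1 in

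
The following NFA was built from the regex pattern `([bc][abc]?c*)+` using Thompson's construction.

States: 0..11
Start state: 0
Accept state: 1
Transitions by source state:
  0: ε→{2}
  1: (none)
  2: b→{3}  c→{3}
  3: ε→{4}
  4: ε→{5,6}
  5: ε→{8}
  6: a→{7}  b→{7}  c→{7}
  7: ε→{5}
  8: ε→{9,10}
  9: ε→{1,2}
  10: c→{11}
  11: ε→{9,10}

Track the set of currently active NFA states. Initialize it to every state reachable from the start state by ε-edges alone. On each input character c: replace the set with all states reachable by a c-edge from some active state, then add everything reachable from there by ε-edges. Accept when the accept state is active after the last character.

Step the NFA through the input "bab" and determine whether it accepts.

initial (ε-close {0}): {0,2}
'b' @ 1: {1,2,3,4,5,6,8,9,10}  [accepting]
'a' @ 2: {1,2,5,7,8,9,10}  [accepting]
'b' @ 3: {1,2,3,4,5,6,8,9,10}  [accepting]
final: {1,2,3,4,5,6,8,9,10}; accept 1 in set

Answer: ACCEPT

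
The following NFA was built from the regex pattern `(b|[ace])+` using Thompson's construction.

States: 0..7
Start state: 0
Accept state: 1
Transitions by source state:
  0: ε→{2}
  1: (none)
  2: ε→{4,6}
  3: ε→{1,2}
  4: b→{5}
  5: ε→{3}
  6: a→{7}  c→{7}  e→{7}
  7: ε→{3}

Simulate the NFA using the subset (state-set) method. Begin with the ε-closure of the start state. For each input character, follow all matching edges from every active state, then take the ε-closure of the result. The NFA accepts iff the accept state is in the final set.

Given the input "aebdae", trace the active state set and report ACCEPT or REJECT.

Answer: REJECT

Derivation:
start: ε-closure({0}) = {0,2,4,6}
'a' @ 1: {1,2,3,4,6,7}  ✓accept
'e' @ 2: {1,2,3,4,6,7}  ✓accept
'b' @ 3: {1,2,3,4,5,6}  ✓accept
'd' @ 4: {}  — no active states
rest 'ae' ignored (set empty)
end set {} — state 1 not in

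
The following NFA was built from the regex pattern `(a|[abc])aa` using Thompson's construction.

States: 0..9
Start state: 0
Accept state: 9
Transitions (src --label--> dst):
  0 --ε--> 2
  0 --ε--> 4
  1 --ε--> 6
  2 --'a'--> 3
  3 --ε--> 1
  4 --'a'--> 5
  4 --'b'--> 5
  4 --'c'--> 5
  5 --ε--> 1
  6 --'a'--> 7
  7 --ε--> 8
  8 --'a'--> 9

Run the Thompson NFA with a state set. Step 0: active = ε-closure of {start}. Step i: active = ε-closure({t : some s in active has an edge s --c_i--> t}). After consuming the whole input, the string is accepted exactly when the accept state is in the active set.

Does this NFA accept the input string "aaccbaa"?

Answer: REJECT

Steps:
start: ε-closure({0}) = {0,2,4}
'a' @ 1: {1,3,5,6}
'a' @ 2: {7,8}
'c' @ 3: {}  — state set empty
rest 'cbaa' ignored (set empty)
end set {} — state 9 not in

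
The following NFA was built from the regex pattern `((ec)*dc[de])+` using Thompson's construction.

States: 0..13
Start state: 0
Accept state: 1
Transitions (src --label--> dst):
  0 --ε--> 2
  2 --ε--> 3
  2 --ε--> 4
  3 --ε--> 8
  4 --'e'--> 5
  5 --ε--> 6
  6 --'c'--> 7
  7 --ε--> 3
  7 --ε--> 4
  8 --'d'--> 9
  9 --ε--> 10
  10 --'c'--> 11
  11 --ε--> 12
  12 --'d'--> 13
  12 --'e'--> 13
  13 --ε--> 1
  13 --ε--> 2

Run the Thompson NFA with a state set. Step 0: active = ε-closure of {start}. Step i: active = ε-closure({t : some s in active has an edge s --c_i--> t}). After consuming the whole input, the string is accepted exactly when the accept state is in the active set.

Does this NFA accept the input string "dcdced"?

initial (ε-close {0}): {0,2,3,4,8}
'd' @ 1: {9,10}
'c' @ 2: {11,12}
'd' @ 3: {1,2,3,4,8,13}  (accept∈set)
'c' @ 4: {}  — no active states
rest 'ed' ignored (set empty)
final: {}; accept 1 not in set

Answer: REJECT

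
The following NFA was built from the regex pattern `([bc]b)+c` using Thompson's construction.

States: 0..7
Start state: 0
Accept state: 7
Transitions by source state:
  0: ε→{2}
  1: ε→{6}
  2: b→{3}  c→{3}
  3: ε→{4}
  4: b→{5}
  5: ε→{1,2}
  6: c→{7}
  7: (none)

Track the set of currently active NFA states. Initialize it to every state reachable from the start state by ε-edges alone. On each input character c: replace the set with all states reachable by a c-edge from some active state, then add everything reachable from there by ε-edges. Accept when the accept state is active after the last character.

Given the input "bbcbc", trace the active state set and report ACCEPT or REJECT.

start: ε-closure({0}) = {0,2}
'b' @ 1: {3,4}
'b' @ 2: {1,2,5,6}
'c' @ 3: {3,4,7}  [accepting]
'b' @ 4: {1,2,5,6}
'c' @ 5: {3,4,7}  [accepting]
end set {3,4,7} — state 7 in

Answer: ACCEPT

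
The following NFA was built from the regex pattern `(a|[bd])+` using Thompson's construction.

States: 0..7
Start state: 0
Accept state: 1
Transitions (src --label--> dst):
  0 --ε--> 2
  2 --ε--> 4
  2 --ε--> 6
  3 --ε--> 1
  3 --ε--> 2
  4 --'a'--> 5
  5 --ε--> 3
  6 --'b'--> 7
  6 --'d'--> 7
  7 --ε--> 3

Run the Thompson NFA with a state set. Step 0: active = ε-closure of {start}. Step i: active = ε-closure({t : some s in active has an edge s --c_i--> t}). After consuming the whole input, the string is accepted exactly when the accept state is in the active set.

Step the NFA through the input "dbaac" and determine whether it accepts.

Answer: REJECT

Trace:
S₀ = ε-closure({0}) = {0,2,4,6}
'd' @ 1: {1,2,3,4,6,7}  [accepting]
'b' @ 2: {1,2,3,4,6,7}  [accepting]
'a' @ 3: {1,2,3,4,5,6}  [accepting]
'a' @ 4: {1,2,3,4,5,6}  [accepting]
'c' @ 5: {}  — state set empty
end set {} — state 1 not in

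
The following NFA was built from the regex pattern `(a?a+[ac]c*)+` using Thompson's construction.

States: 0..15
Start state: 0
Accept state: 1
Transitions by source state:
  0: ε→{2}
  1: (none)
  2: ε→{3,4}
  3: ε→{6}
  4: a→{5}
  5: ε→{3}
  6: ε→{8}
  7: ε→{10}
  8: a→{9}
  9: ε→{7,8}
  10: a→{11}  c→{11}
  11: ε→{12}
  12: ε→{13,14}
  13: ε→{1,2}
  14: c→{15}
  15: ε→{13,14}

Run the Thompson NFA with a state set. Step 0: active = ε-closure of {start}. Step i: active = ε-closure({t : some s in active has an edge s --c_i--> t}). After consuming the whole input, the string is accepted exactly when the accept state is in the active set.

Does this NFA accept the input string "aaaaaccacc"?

start: ε-closure({0}) = {0,2,3,4,6,8}
'a' @ 1: {3,5,6,7,8,9,10}
'a' @ 2: {1,2,3,4,6,7,8,9,10,11,12,13,14}  ✓accept
'a' @ 3: {1,2,3,4,5,6,7,8,9,10,11,12,13,14}  ✓accept
'a' @ 4: {1,2,3,4,5,6,7,8,9,10,11,12,13,14}  ✓accept
'a' @ 5: {1,2,3,4,5,6,7,8,9,10,11,12,13,14}  ✓accept
'c' @ 6: {1,2,3,4,6,8,11,12,13,14,15}  ✓accept
'c' @ 7: {1,2,3,4,6,8,13,14,15}  ✓accept
'a' @ 8: {3,5,6,7,8,9,10}
'c' @ 9: {1,2,3,4,6,8,11,12,13,14}  ✓accept
'c' @ 10: {1,2,3,4,6,8,13,14,15}  ✓accept
final: {1,2,3,4,6,8,13,14,15}; accept 1 in set

Answer: ACCEPT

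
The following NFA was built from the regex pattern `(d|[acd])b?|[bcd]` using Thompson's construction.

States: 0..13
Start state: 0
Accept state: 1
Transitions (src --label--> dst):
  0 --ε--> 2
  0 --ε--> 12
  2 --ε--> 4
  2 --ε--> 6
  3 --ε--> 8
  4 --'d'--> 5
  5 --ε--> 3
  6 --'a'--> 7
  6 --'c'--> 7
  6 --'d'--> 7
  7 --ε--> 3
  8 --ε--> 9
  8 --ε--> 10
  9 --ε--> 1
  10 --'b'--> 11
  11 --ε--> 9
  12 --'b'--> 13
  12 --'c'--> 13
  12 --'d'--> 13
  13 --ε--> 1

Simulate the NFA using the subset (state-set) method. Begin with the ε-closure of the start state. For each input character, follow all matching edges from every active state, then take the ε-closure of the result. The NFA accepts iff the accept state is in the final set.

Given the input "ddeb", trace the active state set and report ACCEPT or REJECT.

initial (ε-close {0}): {0,2,4,6,12}
'd' @ 1: {1,3,5,7,8,9,10,13}  (accept∈set)
'd' @ 2: {}  — dead — no transitions
rest 'eb' ignored (set empty)
end set {} — state 1 not in

Answer: REJECT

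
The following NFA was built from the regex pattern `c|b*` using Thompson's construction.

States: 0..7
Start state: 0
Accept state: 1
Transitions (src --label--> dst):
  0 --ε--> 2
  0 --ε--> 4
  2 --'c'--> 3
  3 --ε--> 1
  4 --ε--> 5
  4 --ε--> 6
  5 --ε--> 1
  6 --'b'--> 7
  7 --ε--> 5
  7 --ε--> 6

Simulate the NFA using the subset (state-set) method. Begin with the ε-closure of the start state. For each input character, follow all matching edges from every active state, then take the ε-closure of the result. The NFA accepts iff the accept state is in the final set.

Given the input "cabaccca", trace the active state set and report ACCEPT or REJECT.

Answer: REJECT

Derivation:
initial (ε-close {0}): {0,1,2,4,5,6}
'c' @ 1: {1,3}  ✓accept
'a' @ 2: {}  — state set empty
rest 'baccca' ignored (set empty)
final: {}; accept 1 not in set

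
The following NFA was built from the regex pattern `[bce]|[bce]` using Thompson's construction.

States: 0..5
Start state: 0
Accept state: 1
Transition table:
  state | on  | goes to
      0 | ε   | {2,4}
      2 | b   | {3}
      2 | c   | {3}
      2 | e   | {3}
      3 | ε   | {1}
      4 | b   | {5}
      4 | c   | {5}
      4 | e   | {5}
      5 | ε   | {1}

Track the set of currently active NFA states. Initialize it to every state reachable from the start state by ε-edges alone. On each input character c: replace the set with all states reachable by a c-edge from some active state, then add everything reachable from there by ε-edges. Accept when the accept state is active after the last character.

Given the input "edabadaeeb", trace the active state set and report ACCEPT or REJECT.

Answer: REJECT

Derivation:
S₀ = ε-closure({0}) = {0,2,4}
'e' @ 1: {1,3,5}  [accepting]
'd' @ 2: {}  — dead — no transitions
rest 'abadaeeb' ignored (set empty)
final: {}; accept 1 not in set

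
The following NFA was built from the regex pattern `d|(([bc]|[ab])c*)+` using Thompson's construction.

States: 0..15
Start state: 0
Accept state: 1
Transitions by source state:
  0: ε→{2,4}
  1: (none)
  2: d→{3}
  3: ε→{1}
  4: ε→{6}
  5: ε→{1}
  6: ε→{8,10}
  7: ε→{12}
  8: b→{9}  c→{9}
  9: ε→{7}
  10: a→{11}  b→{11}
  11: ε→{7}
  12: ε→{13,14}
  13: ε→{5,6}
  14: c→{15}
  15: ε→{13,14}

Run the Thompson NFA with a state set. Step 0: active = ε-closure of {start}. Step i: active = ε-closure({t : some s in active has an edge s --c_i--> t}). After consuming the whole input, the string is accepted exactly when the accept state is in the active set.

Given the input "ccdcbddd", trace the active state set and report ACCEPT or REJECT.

start: ε-closure({0}) = {0,2,4,6,8,10}
'c' @ 1: {1,5,6,7,8,9,10,12,13,14}  [accepting]
'c' @ 2: {1,5,6,7,8,9,10,12,13,14,15}  [accepting]
'd' @ 3: {}  — state set empty
rest 'cbddd' ignored (set empty)
after full input: {}  (accept=1 not in)

Answer: REJECT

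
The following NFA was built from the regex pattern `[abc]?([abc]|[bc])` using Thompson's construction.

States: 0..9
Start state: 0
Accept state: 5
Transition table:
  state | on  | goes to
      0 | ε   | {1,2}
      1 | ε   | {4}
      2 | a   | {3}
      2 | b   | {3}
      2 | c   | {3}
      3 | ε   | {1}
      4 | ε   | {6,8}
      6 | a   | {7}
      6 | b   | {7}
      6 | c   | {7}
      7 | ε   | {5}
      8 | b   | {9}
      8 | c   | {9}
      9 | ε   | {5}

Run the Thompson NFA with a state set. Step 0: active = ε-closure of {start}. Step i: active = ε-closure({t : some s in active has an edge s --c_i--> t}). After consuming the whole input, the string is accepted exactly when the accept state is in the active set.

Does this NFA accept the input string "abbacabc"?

S₀ = ε-closure({0}) = {0,1,2,4,6,8}
'a' @ 1: {1,3,4,5,6,7,8}  (accept∈set)
'b' @ 2: {5,7,9}  (accept∈set)
'b' @ 3: {}  — state set empty
rest 'acabc' ignored (set empty)
after full input: {}  (accept=5 not in)

Answer: REJECT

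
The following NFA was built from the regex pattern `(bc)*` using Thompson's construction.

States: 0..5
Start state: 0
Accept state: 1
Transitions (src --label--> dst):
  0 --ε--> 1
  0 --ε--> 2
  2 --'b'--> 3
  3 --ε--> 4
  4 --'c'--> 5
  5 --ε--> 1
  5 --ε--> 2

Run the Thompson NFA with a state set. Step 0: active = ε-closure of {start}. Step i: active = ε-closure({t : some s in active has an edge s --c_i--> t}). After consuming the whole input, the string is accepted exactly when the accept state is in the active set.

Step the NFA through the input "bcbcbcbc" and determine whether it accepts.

S₀ = ε-closure({0}) = {0,1,2}
'b' @ 1: {3,4}
'c' @ 2: {1,2,5}  (accept∈set)
'b' @ 3: {3,4}
'c' @ 4: {1,2,5}  (accept∈set)
'b' @ 5: {3,4}
'c' @ 6: {1,2,5}  (accept∈set)
'b' @ 7: {3,4}
'c' @ 8: {1,2,5}  (accept∈set)
final: {1,2,5}; accept 1 in set

Answer: ACCEPT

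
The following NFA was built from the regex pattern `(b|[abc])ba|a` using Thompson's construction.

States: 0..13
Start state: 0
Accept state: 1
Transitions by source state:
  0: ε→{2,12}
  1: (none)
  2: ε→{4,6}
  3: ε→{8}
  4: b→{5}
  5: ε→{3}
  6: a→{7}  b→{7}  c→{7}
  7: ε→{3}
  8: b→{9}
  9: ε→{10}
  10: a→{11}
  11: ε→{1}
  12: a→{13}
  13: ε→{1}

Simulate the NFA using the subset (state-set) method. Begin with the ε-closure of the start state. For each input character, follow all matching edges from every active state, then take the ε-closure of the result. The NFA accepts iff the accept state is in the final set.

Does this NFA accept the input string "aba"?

Answer: ACCEPT

Derivation:
initial (ε-close {0}): {0,2,4,6,12}
'a' @ 1: {1,3,7,8,13}  (accept∈set)
'b' @ 2: {9,10}
'a' @ 3: {1,11}  (accept∈set)
final: {1,11}; accept 1 in set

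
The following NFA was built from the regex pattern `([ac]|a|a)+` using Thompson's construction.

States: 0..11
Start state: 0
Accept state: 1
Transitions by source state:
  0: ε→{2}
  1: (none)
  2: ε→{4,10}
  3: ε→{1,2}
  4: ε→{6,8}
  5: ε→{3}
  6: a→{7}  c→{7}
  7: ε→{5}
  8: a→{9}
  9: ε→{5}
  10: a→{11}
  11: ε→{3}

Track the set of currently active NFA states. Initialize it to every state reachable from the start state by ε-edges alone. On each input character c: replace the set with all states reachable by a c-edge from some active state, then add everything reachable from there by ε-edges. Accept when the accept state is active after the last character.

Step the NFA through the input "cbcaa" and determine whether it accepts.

start: ε-closure({0}) = {0,2,4,6,8,10}
'c' @ 1: {1,2,3,4,5,6,7,8,10}  ✓accept
'b' @ 2: {}  — dead — no transitions
rest 'caa' ignored (set empty)
after full input: {}  (accept=1 not in)

Answer: REJECT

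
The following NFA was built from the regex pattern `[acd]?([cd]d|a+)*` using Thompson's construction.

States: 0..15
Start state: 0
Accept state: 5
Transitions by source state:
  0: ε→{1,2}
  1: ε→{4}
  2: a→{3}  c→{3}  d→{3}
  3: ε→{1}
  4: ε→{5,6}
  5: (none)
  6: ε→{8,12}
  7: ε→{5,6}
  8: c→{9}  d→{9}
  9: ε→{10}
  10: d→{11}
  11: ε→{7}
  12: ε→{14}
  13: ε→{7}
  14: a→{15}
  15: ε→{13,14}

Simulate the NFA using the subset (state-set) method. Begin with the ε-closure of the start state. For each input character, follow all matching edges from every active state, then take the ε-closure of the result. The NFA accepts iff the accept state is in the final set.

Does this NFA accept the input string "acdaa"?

Answer: ACCEPT

Trace:
S₀ = ε-closure({0}) = {0,1,2,4,5,6,8,12,14}
'a' @ 1: {1,3,4,5,6,7,8,12,13,14,15}  (accept∈set)
'c' @ 2: {9,10}
'd' @ 3: {5,6,7,8,11,12,14}  (accept∈set)
'a' @ 4: {5,6,7,8,12,13,14,15}  (accept∈set)
'a' @ 5: {5,6,7,8,12,13,14,15}  (accept∈set)
final: {5,6,7,8,12,13,14,15}; accept 5 in set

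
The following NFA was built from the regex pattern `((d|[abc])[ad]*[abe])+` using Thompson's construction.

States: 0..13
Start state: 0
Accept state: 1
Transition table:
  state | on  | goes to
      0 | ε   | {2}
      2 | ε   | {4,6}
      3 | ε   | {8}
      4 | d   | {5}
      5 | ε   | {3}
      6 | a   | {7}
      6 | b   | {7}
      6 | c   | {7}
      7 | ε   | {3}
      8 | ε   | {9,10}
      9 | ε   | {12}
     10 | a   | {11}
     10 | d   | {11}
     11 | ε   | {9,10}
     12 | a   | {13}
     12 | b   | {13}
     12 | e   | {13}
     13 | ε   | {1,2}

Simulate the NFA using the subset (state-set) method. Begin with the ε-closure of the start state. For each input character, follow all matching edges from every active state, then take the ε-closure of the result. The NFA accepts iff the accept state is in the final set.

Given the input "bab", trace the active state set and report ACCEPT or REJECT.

start: ε-closure({0}) = {0,2,4,6}
'b' @ 1: {3,7,8,9,10,12}
'a' @ 2: {1,2,4,6,9,10,11,12,13}  (accept∈set)
'b' @ 3: {1,2,3,4,6,7,8,9,10,12,13}  (accept∈set)
end set {1,2,3,4,6,7,8,9,10,12,13} — state 1 in

Answer: ACCEPT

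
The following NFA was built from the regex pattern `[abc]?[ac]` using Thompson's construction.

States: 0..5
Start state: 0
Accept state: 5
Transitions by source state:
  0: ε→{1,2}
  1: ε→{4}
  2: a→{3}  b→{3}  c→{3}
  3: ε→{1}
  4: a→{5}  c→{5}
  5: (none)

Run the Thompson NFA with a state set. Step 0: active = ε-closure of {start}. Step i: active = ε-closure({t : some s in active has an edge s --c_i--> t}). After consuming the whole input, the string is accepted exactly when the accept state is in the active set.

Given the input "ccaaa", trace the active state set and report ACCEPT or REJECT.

Answer: REJECT

Derivation:
initial (ε-close {0}): {0,1,2,4}
'c' @ 1: {1,3,4,5}  (accept∈set)
'c' @ 2: {5}  (accept∈set)
'a' @ 3: {}  — no active states
rest 'aa' ignored (set empty)
final: {}; accept 5 not in set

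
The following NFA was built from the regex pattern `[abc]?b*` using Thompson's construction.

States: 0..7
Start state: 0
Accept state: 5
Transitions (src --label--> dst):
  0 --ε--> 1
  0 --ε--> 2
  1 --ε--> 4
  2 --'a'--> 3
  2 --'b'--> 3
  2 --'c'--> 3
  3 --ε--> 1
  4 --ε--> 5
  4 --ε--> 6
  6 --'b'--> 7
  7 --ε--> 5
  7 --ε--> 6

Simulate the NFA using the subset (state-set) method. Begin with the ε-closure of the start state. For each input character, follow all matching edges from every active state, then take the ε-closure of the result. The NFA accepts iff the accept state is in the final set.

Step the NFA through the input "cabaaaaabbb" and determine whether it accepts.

start: ε-closure({0}) = {0,1,2,4,5,6}
'c' @ 1: {1,3,4,5,6}  ✓accept
'a' @ 2: {}  — dead — no transitions
rest 'baaaaabbb' ignored (set empty)
after full input: {}  (accept=5 not in)

Answer: REJECT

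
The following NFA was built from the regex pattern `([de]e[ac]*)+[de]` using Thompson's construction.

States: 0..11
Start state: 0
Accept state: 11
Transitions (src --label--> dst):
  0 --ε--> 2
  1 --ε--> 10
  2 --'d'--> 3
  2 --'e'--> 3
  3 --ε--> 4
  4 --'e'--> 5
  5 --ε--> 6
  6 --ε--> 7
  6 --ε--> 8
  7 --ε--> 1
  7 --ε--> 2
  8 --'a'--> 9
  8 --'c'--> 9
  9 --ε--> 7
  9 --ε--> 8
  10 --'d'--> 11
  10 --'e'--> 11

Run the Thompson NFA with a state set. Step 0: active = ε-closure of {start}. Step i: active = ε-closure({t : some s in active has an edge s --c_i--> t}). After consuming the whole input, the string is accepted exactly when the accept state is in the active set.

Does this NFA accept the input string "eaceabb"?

Answer: REJECT

Steps:
S₀ = ε-closure({0}) = {0,2}
'e' @ 1: {3,4}
'a' @ 2: {}  — dead — no transitions
rest 'ceabb' ignored (set empty)
end set {} — state 11 not in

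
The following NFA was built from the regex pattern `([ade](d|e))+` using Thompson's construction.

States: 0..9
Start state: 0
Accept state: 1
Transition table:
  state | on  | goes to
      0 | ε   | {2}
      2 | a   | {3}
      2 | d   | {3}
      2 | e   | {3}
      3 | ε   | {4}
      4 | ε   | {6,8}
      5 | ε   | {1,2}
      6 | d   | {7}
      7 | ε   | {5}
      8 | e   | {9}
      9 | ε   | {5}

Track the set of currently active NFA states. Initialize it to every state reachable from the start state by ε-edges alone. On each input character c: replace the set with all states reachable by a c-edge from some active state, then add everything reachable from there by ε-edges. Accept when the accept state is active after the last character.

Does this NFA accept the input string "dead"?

start: ε-closure({0}) = {0,2}
'd' @ 1: {3,4,6,8}
'e' @ 2: {1,2,5,9}  ✓accept
'a' @ 3: {3,4,6,8}
'd' @ 4: {1,2,5,7}  ✓accept
after full input: {1,2,5,7}  (accept=1 in)

Answer: ACCEPT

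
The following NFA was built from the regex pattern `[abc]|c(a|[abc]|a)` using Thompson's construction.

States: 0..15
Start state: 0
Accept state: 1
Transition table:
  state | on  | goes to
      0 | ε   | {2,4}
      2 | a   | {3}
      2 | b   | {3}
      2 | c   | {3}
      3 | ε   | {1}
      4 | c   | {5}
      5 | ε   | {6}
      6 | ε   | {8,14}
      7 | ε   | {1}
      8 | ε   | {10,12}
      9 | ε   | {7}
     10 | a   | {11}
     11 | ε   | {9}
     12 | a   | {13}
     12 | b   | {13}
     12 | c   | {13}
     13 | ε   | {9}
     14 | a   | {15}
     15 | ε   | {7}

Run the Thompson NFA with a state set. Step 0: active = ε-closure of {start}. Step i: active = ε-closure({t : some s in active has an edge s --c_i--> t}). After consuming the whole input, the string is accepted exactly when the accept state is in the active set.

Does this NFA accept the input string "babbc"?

S₀ = ε-closure({0}) = {0,2,4}
'b' @ 1: {1,3}  [accepting]
'a' @ 2: {}  — no active states
rest 'bbc' ignored (set empty)
final: {}; accept 1 not in set

Answer: REJECT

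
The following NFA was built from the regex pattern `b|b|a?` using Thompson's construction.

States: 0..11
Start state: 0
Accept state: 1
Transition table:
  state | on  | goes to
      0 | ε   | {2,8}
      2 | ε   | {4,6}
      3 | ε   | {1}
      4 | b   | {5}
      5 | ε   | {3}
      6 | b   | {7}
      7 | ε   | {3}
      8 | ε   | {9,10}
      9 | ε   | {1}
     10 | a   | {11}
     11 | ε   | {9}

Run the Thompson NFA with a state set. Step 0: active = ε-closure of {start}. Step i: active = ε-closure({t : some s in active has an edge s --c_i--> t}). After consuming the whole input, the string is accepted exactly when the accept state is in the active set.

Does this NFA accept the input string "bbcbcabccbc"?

Answer: REJECT

Trace:
initial (ε-close {0}): {0,1,2,4,6,8,9,10}
'b' @ 1: {1,3,5,7}  [accepting]
'b' @ 2: {}  — state set empty
rest 'cbcabccbc' ignored (set empty)
after full input: {}  (accept=1 not in)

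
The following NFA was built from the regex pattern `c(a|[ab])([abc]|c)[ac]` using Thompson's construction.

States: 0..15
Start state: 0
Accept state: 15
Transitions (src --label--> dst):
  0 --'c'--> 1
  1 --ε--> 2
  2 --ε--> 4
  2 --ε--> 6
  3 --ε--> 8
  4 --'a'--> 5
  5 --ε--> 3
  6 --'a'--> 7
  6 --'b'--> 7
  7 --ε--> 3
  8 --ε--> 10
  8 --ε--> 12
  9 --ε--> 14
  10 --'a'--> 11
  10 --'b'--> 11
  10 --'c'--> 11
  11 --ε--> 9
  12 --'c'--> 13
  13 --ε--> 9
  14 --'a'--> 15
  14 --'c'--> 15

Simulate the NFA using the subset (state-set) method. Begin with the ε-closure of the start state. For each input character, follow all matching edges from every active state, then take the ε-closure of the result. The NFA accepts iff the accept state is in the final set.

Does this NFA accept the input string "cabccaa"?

Answer: REJECT

Steps:
start: ε-closure({0}) = {0}
'c' @ 1: {1,2,4,6}
'a' @ 2: {3,5,7,8,10,12}
'b' @ 3: {9,11,14}
'c' @ 4: {15}  (accept∈set)
'c' @ 5: {}  — state set empty
rest 'aa' ignored (set empty)
end set {} — state 15 not in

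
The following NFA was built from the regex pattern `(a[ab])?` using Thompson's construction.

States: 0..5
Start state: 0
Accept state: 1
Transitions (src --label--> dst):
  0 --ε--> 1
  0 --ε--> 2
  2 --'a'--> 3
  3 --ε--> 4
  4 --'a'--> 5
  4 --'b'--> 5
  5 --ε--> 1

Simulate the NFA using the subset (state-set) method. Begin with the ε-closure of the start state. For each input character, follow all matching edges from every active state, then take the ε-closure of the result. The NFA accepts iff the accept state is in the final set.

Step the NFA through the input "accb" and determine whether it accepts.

Answer: REJECT

Steps:
start: ε-closure({0}) = {0,1,2}
'a' @ 1: {3,4}
'c' @ 2: {}  — no active states
rest 'cb' ignored (set empty)
after full input: {}  (accept=1 not in)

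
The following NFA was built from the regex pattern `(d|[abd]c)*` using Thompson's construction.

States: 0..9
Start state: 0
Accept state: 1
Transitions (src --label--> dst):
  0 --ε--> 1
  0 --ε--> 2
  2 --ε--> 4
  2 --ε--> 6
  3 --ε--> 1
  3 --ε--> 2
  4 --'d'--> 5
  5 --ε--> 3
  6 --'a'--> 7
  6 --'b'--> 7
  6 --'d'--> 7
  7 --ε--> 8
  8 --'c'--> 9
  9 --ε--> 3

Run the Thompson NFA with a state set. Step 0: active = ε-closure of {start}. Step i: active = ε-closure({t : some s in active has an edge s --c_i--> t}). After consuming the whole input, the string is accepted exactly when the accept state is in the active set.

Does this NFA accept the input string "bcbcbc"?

Answer: ACCEPT

Steps:
S₀ = ε-closure({0}) = {0,1,2,4,6}
'b' @ 1: {7,8}
'c' @ 2: {1,2,3,4,6,9}  [accepting]
'b' @ 3: {7,8}
'c' @ 4: {1,2,3,4,6,9}  [accepting]
'b' @ 5: {7,8}
'c' @ 6: {1,2,3,4,6,9}  [accepting]
after full input: {1,2,3,4,6,9}  (accept=1 in)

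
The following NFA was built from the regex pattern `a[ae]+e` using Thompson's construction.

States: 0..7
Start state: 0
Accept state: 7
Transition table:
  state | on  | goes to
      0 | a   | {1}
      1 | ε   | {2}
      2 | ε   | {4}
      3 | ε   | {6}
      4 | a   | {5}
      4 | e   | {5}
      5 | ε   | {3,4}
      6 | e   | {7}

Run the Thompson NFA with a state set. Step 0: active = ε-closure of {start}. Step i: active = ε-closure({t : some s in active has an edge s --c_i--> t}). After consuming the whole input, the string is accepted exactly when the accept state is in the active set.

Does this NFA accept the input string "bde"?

S₀ = ε-closure({0}) = {0}
'b' @ 1: {}  — dead — no transitions
rest 'de' ignored (set empty)
end set {} — state 7 not in

Answer: REJECT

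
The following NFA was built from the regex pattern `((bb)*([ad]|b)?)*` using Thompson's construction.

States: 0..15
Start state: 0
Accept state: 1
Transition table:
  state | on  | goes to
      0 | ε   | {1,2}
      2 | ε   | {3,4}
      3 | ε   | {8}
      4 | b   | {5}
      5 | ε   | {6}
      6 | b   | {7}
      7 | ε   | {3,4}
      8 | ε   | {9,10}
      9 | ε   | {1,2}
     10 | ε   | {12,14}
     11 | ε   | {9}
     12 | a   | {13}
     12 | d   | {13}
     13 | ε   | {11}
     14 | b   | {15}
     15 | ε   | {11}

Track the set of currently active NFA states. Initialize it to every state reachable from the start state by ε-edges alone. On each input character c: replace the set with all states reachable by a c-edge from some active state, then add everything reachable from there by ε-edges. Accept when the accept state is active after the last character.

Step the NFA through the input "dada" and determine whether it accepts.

initial (ε-close {0}): {0,1,2,3,4,8,9,10,12,14}
'd' @ 1: {1,2,3,4,8,9,10,11,12,13,14}  (accept∈set)
'a' @ 2: {1,2,3,4,8,9,10,11,12,13,14}  (accept∈set)
'd' @ 3: {1,2,3,4,8,9,10,11,12,13,14}  (accept∈set)
'a' @ 4: {1,2,3,4,8,9,10,11,12,13,14}  (accept∈set)
end set {1,2,3,4,8,9,10,11,12,13,14} — state 1 in

Answer: ACCEPT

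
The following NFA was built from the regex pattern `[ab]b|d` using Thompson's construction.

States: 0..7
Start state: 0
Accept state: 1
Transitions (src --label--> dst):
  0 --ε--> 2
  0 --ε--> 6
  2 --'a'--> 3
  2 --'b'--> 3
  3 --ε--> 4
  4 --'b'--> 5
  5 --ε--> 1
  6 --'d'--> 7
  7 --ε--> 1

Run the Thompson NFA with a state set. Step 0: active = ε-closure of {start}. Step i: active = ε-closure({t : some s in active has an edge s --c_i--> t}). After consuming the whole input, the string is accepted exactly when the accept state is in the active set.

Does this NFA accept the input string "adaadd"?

Answer: REJECT

Derivation:
initial (ε-close {0}): {0,2,6}
'a' @ 1: {3,4}
'd' @ 2: {}  — state set empty
rest 'aadd' ignored (set empty)
end set {} — state 1 not in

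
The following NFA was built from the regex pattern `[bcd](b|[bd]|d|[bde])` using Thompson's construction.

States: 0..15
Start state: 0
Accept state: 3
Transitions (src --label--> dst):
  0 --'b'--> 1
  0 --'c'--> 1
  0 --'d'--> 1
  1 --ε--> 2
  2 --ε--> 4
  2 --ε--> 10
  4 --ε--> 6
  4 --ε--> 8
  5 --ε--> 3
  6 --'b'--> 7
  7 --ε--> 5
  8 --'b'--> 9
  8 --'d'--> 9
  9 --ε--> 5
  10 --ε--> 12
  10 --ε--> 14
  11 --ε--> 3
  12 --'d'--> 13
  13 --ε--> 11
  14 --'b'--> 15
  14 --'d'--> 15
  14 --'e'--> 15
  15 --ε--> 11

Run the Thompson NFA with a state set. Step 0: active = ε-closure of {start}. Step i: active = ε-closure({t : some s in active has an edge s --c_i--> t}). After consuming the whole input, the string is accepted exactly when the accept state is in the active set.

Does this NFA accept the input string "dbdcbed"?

Answer: REJECT

Trace:
S₀ = ε-closure({0}) = {0}
'd' @ 1: {1,2,4,6,8,10,12,14}
'b' @ 2: {3,5,7,9,11,15}  (accept∈set)
'd' @ 3: {}  — no active states
rest 'cbed' ignored (set empty)
after full input: {}  (accept=3 not in)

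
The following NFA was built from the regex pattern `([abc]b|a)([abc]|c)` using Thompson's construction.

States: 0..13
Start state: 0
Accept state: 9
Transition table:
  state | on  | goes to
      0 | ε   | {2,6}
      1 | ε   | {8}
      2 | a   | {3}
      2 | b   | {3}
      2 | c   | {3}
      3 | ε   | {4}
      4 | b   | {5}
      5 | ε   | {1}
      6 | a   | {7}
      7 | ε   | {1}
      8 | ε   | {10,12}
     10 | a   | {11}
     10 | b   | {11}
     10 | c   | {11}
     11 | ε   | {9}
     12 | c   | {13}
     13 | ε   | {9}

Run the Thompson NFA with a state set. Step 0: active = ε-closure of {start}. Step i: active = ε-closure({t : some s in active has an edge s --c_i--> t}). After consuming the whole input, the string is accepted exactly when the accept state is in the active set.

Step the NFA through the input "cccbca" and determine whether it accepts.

Answer: REJECT

Steps:
start: ε-closure({0}) = {0,2,6}
'c' @ 1: {3,4}
'c' @ 2: {}  — no active states
rest 'cbca' ignored (set empty)
final: {}; accept 9 not in set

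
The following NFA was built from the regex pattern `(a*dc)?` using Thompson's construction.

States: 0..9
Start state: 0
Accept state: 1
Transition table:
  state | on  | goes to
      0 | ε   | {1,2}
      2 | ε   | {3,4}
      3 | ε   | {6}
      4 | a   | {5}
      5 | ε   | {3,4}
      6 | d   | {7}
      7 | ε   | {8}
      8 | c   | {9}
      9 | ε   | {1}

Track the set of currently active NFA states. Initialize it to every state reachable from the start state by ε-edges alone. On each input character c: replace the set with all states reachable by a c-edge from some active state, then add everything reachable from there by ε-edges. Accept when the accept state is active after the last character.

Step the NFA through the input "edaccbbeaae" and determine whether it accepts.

start: ε-closure({0}) = {0,1,2,3,4,6}
'e' @ 1: {}  — state set empty
rest 'daccbbeaae' ignored (set empty)
end set {} — state 1 not in

Answer: REJECT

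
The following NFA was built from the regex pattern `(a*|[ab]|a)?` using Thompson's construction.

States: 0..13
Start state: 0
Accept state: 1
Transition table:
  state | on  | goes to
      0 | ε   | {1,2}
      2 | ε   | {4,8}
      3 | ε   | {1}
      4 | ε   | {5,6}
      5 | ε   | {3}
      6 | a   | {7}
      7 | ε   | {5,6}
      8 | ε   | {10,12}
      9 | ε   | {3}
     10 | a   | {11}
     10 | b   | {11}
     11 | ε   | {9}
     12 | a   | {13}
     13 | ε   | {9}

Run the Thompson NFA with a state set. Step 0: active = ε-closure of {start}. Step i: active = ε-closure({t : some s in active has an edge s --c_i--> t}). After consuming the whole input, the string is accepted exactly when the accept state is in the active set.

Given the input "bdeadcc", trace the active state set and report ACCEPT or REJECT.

S₀ = ε-closure({0}) = {0,1,2,3,4,5,6,8,10,12}
'b' @ 1: {1,3,9,11}  (accept∈set)
'd' @ 2: {}  — state set empty
rest 'eadcc' ignored (set empty)
end set {} — state 1 not in

Answer: REJECT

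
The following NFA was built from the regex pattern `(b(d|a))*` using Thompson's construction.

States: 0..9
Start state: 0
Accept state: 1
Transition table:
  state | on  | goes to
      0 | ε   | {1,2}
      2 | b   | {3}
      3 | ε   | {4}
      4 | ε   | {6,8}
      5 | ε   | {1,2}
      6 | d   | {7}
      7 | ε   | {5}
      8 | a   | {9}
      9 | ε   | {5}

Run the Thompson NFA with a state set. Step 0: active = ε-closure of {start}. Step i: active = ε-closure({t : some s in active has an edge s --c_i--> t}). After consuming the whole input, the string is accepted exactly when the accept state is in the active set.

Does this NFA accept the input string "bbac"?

Answer: REJECT

Trace:
start: ε-closure({0}) = {0,1,2}
'b' @ 1: {3,4,6,8}
'b' @ 2: {}  — dead — no transitions
rest 'ac' ignored (set empty)
final: {}; accept 1 not in set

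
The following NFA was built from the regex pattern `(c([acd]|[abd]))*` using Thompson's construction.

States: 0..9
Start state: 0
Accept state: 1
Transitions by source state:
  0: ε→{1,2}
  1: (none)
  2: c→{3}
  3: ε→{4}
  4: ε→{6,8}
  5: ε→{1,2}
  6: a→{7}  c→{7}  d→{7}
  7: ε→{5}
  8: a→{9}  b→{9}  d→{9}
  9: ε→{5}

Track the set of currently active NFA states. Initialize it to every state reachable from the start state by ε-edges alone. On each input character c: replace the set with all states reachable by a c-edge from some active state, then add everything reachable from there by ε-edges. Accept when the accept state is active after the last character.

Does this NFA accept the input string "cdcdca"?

S₀ = ε-closure({0}) = {0,1,2}
'c' @ 1: {3,4,6,8}
'd' @ 2: {1,2,5,7,9}  [accepting]
'c' @ 3: {3,4,6,8}
'd' @ 4: {1,2,5,7,9}  [accepting]
'c' @ 5: {3,4,6,8}
'a' @ 6: {1,2,5,7,9}  [accepting]
after full input: {1,2,5,7,9}  (accept=1 in)

Answer: ACCEPT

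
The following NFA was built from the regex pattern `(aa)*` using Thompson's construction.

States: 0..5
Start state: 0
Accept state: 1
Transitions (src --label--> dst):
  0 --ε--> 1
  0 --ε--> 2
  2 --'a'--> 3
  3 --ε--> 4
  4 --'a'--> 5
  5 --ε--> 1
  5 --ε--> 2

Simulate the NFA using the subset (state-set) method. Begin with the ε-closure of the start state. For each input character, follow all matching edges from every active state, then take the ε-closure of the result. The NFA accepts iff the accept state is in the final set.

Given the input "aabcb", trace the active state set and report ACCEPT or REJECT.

Answer: REJECT

Trace:
S₀ = ε-closure({0}) = {0,1,2}
'a' @ 1: {3,4}
'a' @ 2: {1,2,5}  (accept∈set)
'b' @ 3: {}  — dead — no transitions
rest 'cb' ignored (set empty)
after full input: {}  (accept=1 not in)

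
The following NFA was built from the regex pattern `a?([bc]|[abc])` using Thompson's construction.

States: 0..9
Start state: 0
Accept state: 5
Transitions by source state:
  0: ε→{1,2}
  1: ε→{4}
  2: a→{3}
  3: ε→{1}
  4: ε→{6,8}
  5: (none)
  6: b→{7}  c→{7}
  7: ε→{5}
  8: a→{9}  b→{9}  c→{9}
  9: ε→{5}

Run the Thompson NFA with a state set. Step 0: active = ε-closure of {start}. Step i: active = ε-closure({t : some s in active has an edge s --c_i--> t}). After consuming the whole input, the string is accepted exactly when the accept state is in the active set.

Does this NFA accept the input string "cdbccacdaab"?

S₀ = ε-closure({0}) = {0,1,2,4,6,8}
'c' @ 1: {5,7,9}  (accept∈set)
'd' @ 2: {}  — dead — no transitions
rest 'bccacdaab' ignored (set empty)
end set {} — state 5 not in

Answer: REJECT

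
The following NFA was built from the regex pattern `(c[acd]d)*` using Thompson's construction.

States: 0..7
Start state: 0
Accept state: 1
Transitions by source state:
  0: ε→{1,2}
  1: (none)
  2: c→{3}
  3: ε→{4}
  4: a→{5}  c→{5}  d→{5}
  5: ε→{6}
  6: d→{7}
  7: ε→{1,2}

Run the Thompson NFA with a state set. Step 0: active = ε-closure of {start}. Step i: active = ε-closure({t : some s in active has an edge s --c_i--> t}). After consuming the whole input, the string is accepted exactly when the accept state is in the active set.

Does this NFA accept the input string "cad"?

Answer: ACCEPT

Derivation:
S₀ = ε-closure({0}) = {0,1,2}
'c' @ 1: {3,4}
'a' @ 2: {5,6}
'd' @ 3: {1,2,7}  (accept∈set)
final: {1,2,7}; accept 1 in set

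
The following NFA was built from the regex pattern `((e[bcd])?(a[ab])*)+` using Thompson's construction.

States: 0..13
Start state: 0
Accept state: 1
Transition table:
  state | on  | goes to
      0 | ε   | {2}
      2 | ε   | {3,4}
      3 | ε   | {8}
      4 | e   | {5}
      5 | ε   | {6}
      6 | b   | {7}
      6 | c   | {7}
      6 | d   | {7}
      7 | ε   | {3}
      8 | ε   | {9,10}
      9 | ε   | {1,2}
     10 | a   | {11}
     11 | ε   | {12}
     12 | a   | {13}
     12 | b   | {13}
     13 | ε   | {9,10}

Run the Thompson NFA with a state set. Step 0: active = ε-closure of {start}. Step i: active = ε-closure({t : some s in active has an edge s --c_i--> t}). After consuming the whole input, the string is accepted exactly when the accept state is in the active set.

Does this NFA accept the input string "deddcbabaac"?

Answer: REJECT

Steps:
start: ε-closure({0}) = {0,1,2,3,4,8,9,10}
'd' @ 1: {}  — state set empty
rest 'eddcbabaac' ignored (set empty)
end set {} — state 1 not in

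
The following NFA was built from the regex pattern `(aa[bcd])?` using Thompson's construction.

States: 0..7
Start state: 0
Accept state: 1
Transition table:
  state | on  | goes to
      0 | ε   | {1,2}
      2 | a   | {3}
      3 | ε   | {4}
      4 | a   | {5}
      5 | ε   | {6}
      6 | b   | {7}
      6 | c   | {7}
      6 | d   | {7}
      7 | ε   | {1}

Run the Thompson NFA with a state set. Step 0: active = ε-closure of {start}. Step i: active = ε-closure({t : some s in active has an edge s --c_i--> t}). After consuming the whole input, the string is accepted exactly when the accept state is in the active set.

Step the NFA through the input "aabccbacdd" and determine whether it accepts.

S₀ = ε-closure({0}) = {0,1,2}
'a' @ 1: {3,4}
'a' @ 2: {5,6}
'b' @ 3: {1,7}  ✓accept
'c' @ 4: {}  — dead — no transitions
rest 'cbacdd' ignored (set empty)
final: {}; accept 1 not in set

Answer: REJECT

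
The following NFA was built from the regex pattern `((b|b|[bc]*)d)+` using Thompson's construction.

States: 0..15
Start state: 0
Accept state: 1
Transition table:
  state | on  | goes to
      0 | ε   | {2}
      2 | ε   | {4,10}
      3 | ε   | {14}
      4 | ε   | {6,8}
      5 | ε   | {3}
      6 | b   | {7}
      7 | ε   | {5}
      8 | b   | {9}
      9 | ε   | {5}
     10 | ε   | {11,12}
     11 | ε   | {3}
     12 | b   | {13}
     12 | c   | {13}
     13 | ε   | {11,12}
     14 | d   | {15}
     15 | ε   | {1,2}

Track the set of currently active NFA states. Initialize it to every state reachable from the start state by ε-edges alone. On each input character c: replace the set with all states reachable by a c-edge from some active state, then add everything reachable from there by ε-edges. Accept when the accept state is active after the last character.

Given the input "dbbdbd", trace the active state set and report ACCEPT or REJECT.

Answer: ACCEPT

Steps:
S₀ = ε-closure({0}) = {0,2,3,4,6,8,10,11,12,14}
'd' @ 1: {1,2,3,4,6,8,10,11,12,14,15}  [accepting]
'b' @ 2: {3,5,7,9,11,12,13,14}
'b' @ 3: {3,11,12,13,14}
'd' @ 4: {1,2,3,4,6,8,10,11,12,14,15}  [accepting]
'b' @ 5: {3,5,7,9,11,12,13,14}
'd' @ 6: {1,2,3,4,6,8,10,11,12,14,15}  [accepting]
after full input: {1,2,3,4,6,8,10,11,12,14,15}  (accept=1 in)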